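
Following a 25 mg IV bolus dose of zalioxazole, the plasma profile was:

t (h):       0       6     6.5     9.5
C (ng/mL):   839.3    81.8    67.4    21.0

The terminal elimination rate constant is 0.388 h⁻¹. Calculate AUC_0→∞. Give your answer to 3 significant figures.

AUC = 2990 ng/mL·h

Trapezoidal AUC_0→9.5:
  [0→6]: (839.3+81.8)/2 × 6 = 2763.3
  [6→6.5]: (81.8+67.4)/2 × 0.5 = 37.3
  [6.5→9.5]: (67.4+21.0)/2 × 3 = 132.6
  Sum = 2933.2 ng/mL·h
Extrapolated tail: C_last / k_e = 21.0 / 0.388 = 54.124
AUC_0→∞ = 2933.2 + 54.124 = 2987.324 ng/mL·h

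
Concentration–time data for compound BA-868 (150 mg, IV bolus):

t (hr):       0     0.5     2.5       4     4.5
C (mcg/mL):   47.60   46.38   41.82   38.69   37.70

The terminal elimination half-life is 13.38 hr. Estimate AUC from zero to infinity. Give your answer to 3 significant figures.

AUC = 919 mcg/mL·hr

Trapezoidal AUC_0→4.5:
  [0→0.5]: (47.60+46.38)/2 × 0.5 = 23.495
  [0.5→2.5]: (46.38+41.82)/2 × 2 = 88.2
  [2.5→4]: (41.82+38.69)/2 × 1.5 = 60.3825
  [4→4.5]: (38.69+37.70)/2 × 0.5 = 19.0975
  Sum = 191.175 mcg/mL·hr
k_e = ln2 / t½ = 0.693147 / 13.38 = 0.0518 hr^-1
Extrapolated tail: C_last / k_e = 37.70 / 0.0518 = 727.799
AUC_0→∞ = 191.175 + 727.799 = 918.974 mcg/mL·hr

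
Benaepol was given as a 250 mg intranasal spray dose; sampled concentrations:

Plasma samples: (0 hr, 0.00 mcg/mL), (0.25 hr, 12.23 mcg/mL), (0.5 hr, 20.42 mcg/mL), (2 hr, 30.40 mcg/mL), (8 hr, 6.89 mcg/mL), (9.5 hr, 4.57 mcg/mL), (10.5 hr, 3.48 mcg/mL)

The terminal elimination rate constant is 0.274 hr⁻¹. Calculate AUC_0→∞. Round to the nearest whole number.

Trapezoidal AUC_0→10.5:
  [0→0.25]: (0.00+12.23)/2 × 0.25 = 1.52875
  [0.25→0.5]: (12.23+20.42)/2 × 0.25 = 4.08125
  [0.5→2]: (20.42+30.40)/2 × 1.5 = 38.115
  [2→8]: (30.40+6.89)/2 × 6 = 111.87
  [8→9.5]: (6.89+4.57)/2 × 1.5 = 8.595
  [9.5→10.5]: (4.57+3.48)/2 × 1 = 4.025
  Sum = 168.215 mcg/mL·hr
Extrapolated tail: C_last / k_e = 3.48 / 0.274 = 12.701
AUC_0→∞ = 168.215 + 12.701 = 180.916 mcg/mL·hr

AUC = 181 mcg/mL·hr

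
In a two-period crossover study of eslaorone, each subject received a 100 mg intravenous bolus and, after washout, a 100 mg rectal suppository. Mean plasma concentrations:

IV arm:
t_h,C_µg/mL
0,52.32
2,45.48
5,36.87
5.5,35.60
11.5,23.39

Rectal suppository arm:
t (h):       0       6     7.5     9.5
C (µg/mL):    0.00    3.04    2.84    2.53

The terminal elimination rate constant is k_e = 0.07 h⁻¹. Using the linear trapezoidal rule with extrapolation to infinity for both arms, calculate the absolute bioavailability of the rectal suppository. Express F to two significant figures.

Trapezoidal AUC_0→11.5 (IV):
  [0→2]: (52.32+45.48)/2 × 2 = 97.8
  [2→5]: (45.48+36.87)/2 × 3 = 123.525
  [5→5.5]: (36.87+35.60)/2 × 0.5 = 18.1175
  [5.5→11.5]: (35.60+23.39)/2 × 6 = 176.97
  Sum = 416.4125 µg/mL·h
IV tail: 23.39/0.07 = 334.143; AUC_iv,0→∞ = 416.4125 + 334.143 = 750.5555 µg/mL·h
Trapezoidal AUC_0→9.5 (rectal suppository):
  [0→6]: (0.00+3.04)/2 × 6 = 9.12
  [6→7.5]: (3.04+2.84)/2 × 1.5 = 4.41
  [7.5→9.5]: (2.84+2.53)/2 × 2 = 5.37
  Sum = 18.9 µg/mL·h
rectal suppository tail: 2.53/0.07 = 36.143; AUC_ev,0→∞ = 18.9 + 36.143 = 55.043 µg/mL·h
F = (AUC_ev/D_ev)/(AUC_iv/D_iv) = (55.043/100)/(750.5555/100) = 0.55043/7.505555 = 0.0733

F = 0.073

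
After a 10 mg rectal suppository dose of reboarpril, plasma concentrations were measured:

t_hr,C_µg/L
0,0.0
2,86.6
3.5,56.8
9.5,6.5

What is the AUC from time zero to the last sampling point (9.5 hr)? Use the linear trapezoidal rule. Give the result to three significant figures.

Trapezoidal AUC_0→9.5:
  [0→2]: (0.0+86.6)/2 × 2 = 86.6
  [2→3.5]: (86.6+56.8)/2 × 1.5 = 107.55
  [3.5→9.5]: (56.8+6.5)/2 × 6 = 189.9
  Sum = 384.05 µg/L·hr

AUC = 384 µg/L·hr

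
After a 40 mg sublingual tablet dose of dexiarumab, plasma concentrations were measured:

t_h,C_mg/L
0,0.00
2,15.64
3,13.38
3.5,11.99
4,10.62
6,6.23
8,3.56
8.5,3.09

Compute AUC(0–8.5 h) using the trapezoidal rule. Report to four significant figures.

Trapezoidal AUC_0→8.5:
  [0→2]: (0.00+15.64)/2 × 2 = 15.64
  [2→3]: (15.64+13.38)/2 × 1 = 14.51
  [3→3.5]: (13.38+11.99)/2 × 0.5 = 6.3425
  [3.5→4]: (11.99+10.62)/2 × 0.5 = 5.6525
  [4→6]: (10.62+6.23)/2 × 2 = 16.85
  [6→8]: (6.23+3.56)/2 × 2 = 9.79
  [8→8.5]: (3.56+3.09)/2 × 0.5 = 1.6625
  Sum = 70.4475 mg/L·h

AUC = 70.45 mg/L·h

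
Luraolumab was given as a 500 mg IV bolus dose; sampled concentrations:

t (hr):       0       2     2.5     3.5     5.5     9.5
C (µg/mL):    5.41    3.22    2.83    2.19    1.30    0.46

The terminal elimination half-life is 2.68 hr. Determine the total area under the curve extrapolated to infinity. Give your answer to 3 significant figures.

Trapezoidal AUC_0→9.5:
  [0→2]: (5.41+3.22)/2 × 2 = 8.63
  [2→2.5]: (3.22+2.83)/2 × 0.5 = 1.5125
  [2.5→3.5]: (2.83+2.19)/2 × 1 = 2.51
  [3.5→5.5]: (2.19+1.30)/2 × 2 = 3.49
  [5.5→9.5]: (1.30+0.46)/2 × 4 = 3.52
  Sum = 19.6625 µg/mL·hr
k_e = ln2 / t½ = 0.693147 / 2.68 = 0.2586 hr^-1
Extrapolated tail: C_last / k_e = 0.46 / 0.2586 = 1.779
AUC_0→∞ = 19.6625 + 1.779 = 21.4415 µg/mL·hr

AUC = 21.4 µg/mL·hr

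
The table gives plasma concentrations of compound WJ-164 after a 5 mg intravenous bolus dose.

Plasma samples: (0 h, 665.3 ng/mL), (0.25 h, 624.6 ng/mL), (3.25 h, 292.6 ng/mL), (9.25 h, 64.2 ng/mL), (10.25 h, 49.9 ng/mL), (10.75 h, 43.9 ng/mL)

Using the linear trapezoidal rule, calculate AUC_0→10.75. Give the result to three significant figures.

Trapezoidal AUC_0→10.75:
  [0→0.25]: (665.3+624.6)/2 × 0.25 = 161.2375
  [0.25→3.25]: (624.6+292.6)/2 × 3 = 1375.8
  [3.25→9.25]: (292.6+64.2)/2 × 6 = 1070.4
  [9.25→10.25]: (64.2+49.9)/2 × 1 = 57.05
  [10.25→10.75]: (49.9+43.9)/2 × 0.5 = 23.45
  Sum = 2687.9375 ng/mL·h

AUC = 2690 ng/mL·h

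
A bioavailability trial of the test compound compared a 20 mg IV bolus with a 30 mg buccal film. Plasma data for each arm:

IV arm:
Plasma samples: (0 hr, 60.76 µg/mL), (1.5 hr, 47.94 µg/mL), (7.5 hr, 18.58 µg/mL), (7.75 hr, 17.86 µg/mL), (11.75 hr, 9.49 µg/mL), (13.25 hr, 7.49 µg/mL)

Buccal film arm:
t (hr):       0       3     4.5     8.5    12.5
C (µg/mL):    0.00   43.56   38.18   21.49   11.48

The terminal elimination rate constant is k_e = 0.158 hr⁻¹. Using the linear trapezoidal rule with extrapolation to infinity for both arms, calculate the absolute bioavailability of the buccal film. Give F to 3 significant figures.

F = 0.640

Trapezoidal AUC_0→13.25 (IV):
  [0→1.5]: (60.76+47.94)/2 × 1.5 = 81.525
  [1.5→7.5]: (47.94+18.58)/2 × 6 = 199.56
  [7.5→7.75]: (18.58+17.86)/2 × 0.25 = 4.555
  [7.75→11.75]: (17.86+9.49)/2 × 4 = 54.7
  [11.75→13.25]: (9.49+7.49)/2 × 1.5 = 12.735
  Sum = 353.075 µg/mL·hr
IV tail: 7.49/0.158 = 47.405; AUC_iv,0→∞ = 353.075 + 47.405 = 400.48 µg/mL·hr
Trapezoidal AUC_0→12.5 (buccal film):
  [0→3]: (0.00+43.56)/2 × 3 = 65.34
  [3→4.5]: (43.56+38.18)/2 × 1.5 = 61.305
  [4.5→8.5]: (38.18+21.49)/2 × 4 = 119.34
  [8.5→12.5]: (21.49+11.48)/2 × 4 = 65.94
  Sum = 311.925 µg/mL·hr
buccal film tail: 11.48/0.158 = 72.658; AUC_ev,0→∞ = 311.925 + 72.658 = 384.583 µg/mL·hr
F = (AUC_ev/D_ev)/(AUC_iv/D_iv) = (384.583/30)/(400.48/20) = 12.8194/20.024 = 0.6402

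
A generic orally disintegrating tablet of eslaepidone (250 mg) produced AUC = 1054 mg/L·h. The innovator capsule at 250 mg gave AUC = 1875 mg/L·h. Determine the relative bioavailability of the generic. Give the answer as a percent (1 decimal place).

F_rel = (AUC_test/D_test) / (AUC_ref/D_ref)
      = (1054/250) / (1875/250)
      = 4.216 / 7.5 = 0.5621 = 56.21%

F_rel = 56.2%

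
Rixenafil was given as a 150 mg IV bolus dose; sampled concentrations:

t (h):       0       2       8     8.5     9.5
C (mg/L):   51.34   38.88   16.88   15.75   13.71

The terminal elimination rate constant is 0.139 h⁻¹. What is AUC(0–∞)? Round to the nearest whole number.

Trapezoidal AUC_0→9.5:
  [0→2]: (51.34+38.88)/2 × 2 = 90.22
  [2→8]: (38.88+16.88)/2 × 6 = 167.28
  [8→8.5]: (16.88+15.75)/2 × 0.5 = 8.1575
  [8.5→9.5]: (15.75+13.71)/2 × 1 = 14.73
  Sum = 280.3875 mg/L·h
Extrapolated tail: C_last / k_e = 13.71 / 0.139 = 98.633
AUC_0→∞ = 280.3875 + 98.633 = 379.0205 mg/L·h

AUC = 379 mg/L·h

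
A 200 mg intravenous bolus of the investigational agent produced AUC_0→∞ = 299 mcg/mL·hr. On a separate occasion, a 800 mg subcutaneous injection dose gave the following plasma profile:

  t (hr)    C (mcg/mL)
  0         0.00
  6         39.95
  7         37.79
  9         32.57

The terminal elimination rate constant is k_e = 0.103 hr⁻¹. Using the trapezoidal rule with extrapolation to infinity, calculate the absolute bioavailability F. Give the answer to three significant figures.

F = 0.456

Trapezoidal AUC_0→9 (subcutaneous injection):
  [0→6]: (0.00+39.95)/2 × 6 = 119.85
  [6→7]: (39.95+37.79)/2 × 1 = 38.87
  [7→9]: (37.79+32.57)/2 × 2 = 70.36
  Sum = 229.08 mcg/mL·hr
Tail: C_last/k_e = 32.57/0.103 = 316.214
AUC_0→∞ (subcutaneous injection) = 229.08 + 316.214 = 545.294 mcg/mL·hr
F = (AUC_ev/D_ev)/(AUC_iv/D_iv) = (545.294/800)/(299/200) = 0.6816175/1.495 = 0.4559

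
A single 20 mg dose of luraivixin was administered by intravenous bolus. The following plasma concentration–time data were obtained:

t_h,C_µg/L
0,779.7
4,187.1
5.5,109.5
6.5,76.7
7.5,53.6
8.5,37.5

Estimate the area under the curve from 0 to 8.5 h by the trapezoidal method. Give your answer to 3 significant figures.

Trapezoidal AUC_0→8.5:
  [0→4]: (779.7+187.1)/2 × 4 = 1933.6
  [4→5.5]: (187.1+109.5)/2 × 1.5 = 222.45
  [5.5→6.5]: (109.5+76.7)/2 × 1 = 93.1
  [6.5→7.5]: (76.7+53.6)/2 × 1 = 65.15
  [7.5→8.5]: (53.6+37.5)/2 × 1 = 45.55
  Sum = 2359.85 µg/L·h

AUC = 2360 µg/L·h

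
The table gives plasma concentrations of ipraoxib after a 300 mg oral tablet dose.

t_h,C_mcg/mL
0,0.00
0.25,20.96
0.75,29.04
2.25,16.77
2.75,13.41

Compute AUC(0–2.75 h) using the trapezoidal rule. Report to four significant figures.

AUC = 57.02 mcg/mL·h

Trapezoidal AUC_0→2.75:
  [0→0.25]: (0.00+20.96)/2 × 0.25 = 2.62
  [0.25→0.75]: (20.96+29.04)/2 × 0.5 = 12.5
  [0.75→2.25]: (29.04+16.77)/2 × 1.5 = 34.3575
  [2.25→2.75]: (16.77+13.41)/2 × 0.5 = 7.545
  Sum = 57.0225 mcg/mL·h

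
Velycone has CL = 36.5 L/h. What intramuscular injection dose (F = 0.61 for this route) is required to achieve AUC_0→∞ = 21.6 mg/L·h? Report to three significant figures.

Dose = CL × AUC_0→∞ / F
     = 36.5 × 21.6 / 0.61 = 1292.46 mg

Dose = 1290 mg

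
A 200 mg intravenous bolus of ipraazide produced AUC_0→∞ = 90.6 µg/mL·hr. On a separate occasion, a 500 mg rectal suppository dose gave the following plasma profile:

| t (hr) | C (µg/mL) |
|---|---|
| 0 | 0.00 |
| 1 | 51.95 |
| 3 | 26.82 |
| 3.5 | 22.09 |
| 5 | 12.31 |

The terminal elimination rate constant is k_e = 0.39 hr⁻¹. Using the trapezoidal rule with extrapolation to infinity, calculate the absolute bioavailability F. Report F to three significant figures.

F = 0.770

Trapezoidal AUC_0→5 (rectal suppository):
  [0→1]: (0.00+51.95)/2 × 1 = 25.975
  [1→3]: (51.95+26.82)/2 × 2 = 78.77
  [3→3.5]: (26.82+22.09)/2 × 0.5 = 12.2275
  [3.5→5]: (22.09+12.31)/2 × 1.5 = 25.8
  Sum = 142.7725 µg/mL·hr
Tail: C_last/k_e = 12.31/0.39 = 31.564
AUC_0→∞ (rectal suppository) = 142.7725 + 31.564 = 174.3365 µg/mL·hr
F = (AUC_ev/D_ev)/(AUC_iv/D_iv) = (174.3365/500)/(90.6/200) = 0.348673/0.453 = 0.7697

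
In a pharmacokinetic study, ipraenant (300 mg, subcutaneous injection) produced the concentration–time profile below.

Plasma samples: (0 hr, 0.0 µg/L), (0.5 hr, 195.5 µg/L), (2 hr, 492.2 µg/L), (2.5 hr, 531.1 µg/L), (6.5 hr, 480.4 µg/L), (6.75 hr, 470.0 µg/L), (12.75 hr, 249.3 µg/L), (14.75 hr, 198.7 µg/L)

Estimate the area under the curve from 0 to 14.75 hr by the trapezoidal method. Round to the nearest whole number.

Trapezoidal AUC_0→14.75:
  [0→0.5]: (0.0+195.5)/2 × 0.5 = 48.875
  [0.5→2]: (195.5+492.2)/2 × 1.5 = 515.775
  [2→2.5]: (492.2+531.1)/2 × 0.5 = 255.825
  [2.5→6.5]: (531.1+480.4)/2 × 4 = 2023.0
  [6.5→6.75]: (480.4+470.0)/2 × 0.25 = 118.8
  [6.75→12.75]: (470.0+249.3)/2 × 6 = 2157.9
  [12.75→14.75]: (249.3+198.7)/2 × 2 = 448.0
  Sum = 5568.175 µg/L·hr

AUC = 5568 µg/L·hr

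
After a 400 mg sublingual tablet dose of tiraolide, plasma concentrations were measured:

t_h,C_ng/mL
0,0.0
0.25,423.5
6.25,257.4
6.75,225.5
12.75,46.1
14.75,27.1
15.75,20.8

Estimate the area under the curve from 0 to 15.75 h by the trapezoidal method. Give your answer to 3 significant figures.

AUC = 3130 ng/mL·h

Trapezoidal AUC_0→15.75:
  [0→0.25]: (0.0+423.5)/2 × 0.25 = 52.9375
  [0.25→6.25]: (423.5+257.4)/2 × 6 = 2042.7
  [6.25→6.75]: (257.4+225.5)/2 × 0.5 = 120.725
  [6.75→12.75]: (225.5+46.1)/2 × 6 = 814.8
  [12.75→14.75]: (46.1+27.1)/2 × 2 = 73.2
  [14.75→15.75]: (27.1+20.8)/2 × 1 = 23.95
  Sum = 3128.3125 ng/mL·h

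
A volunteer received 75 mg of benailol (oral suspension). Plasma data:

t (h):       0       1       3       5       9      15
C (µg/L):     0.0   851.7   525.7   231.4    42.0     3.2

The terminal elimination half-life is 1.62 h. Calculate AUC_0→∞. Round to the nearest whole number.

Trapezoidal AUC_0→15:
  [0→1]: (0.0+851.7)/2 × 1 = 425.85
  [1→3]: (851.7+525.7)/2 × 2 = 1377.4
  [3→5]: (525.7+231.4)/2 × 2 = 757.1
  [5→9]: (231.4+42.0)/2 × 4 = 546.8
  [9→15]: (42.0+3.2)/2 × 6 = 135.6
  Sum = 3242.75 µg/L·h
k_e = ln2 / t½ = 0.693147 / 1.62 = 0.4279 h^-1
Extrapolated tail: C_last / k_e = 3.2 / 0.4279 = 7.478
AUC_0→∞ = 3242.75 + 7.478 = 3250.228 µg/L·h

AUC = 3250 µg/L·h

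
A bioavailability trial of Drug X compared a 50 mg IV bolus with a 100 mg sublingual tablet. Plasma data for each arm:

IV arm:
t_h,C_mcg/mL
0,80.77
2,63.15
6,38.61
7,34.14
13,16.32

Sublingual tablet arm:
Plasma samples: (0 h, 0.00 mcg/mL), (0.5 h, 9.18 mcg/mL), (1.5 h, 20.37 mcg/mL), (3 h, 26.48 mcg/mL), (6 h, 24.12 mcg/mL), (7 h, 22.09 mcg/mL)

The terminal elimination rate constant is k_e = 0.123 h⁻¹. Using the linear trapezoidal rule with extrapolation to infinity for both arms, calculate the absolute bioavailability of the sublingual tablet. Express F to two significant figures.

Trapezoidal AUC_0→13 (IV):
  [0→2]: (80.77+63.15)/2 × 2 = 143.92
  [2→6]: (63.15+38.61)/2 × 4 = 203.52
  [6→7]: (38.61+34.14)/2 × 1 = 36.375
  [7→13]: (34.14+16.32)/2 × 6 = 151.38
  Sum = 535.195 mcg/mL·h
IV tail: 16.32/0.123 = 132.683; AUC_iv,0→∞ = 535.195 + 132.683 = 667.878 mcg/mL·h
Trapezoidal AUC_0→7 (sublingual tablet):
  [0→0.5]: (0.00+9.18)/2 × 0.5 = 2.295
  [0.5→1.5]: (9.18+20.37)/2 × 1 = 14.775
  [1.5→3]: (20.37+26.48)/2 × 1.5 = 35.1375
  [3→6]: (26.48+24.12)/2 × 3 = 75.9
  [6→7]: (24.12+22.09)/2 × 1 = 23.105
  Sum = 151.2125 mcg/mL·h
sublingual tablet tail: 22.09/0.123 = 179.593; AUC_ev,0→∞ = 151.2125 + 179.593 = 330.8055 mcg/mL·h
F = (AUC_ev/D_ev)/(AUC_iv/D_iv) = (330.8055/100)/(667.878/50) = 3.308055/13.35756 = 0.2477

F = 0.25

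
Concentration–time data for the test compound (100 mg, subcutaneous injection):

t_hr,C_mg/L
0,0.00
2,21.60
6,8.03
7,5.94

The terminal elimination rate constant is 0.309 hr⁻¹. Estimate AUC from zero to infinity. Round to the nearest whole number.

Trapezoidal AUC_0→7:
  [0→2]: (0.00+21.60)/2 × 2 = 21.6
  [2→6]: (21.60+8.03)/2 × 4 = 59.26
  [6→7]: (8.03+5.94)/2 × 1 = 6.985
  Sum = 87.845 mg/L·hr
Extrapolated tail: C_last / k_e = 5.94 / 0.309 = 19.223
AUC_0→∞ = 87.845 + 19.223 = 107.068 mg/L·hr

AUC = 107 mg/L·hr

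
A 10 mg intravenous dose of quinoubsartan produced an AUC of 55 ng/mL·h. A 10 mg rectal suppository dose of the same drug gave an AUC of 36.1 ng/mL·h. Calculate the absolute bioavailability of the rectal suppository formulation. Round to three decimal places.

F = (AUC_ev / D_ev) / (AUC_iv / D_iv)
  = (36.1/10) / (55/10)
  = 3.61 / 5.5 = 0.6564

F = 0.656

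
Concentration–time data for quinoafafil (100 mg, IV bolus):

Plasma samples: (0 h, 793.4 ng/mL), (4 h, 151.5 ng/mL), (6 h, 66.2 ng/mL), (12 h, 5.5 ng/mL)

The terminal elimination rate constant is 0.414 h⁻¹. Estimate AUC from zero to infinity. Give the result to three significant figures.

Trapezoidal AUC_0→12:
  [0→4]: (793.4+151.5)/2 × 4 = 1889.8
  [4→6]: (151.5+66.2)/2 × 2 = 217.7
  [6→12]: (66.2+5.5)/2 × 6 = 215.1
  Sum = 2322.6 ng/mL·h
Extrapolated tail: C_last / k_e = 5.5 / 0.414 = 13.285
AUC_0→∞ = 2322.6 + 13.285 = 2335.885 ng/mL·h

AUC = 2340 ng/mL·h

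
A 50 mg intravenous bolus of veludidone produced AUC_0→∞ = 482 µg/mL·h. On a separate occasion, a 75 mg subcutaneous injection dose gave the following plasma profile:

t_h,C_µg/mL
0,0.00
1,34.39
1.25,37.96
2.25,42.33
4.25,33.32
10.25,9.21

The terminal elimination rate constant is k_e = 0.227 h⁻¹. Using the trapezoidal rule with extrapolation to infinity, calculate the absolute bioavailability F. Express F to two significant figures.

Trapezoidal AUC_0→10.25 (subcutaneous injection):
  [0→1]: (0.00+34.39)/2 × 1 = 17.195
  [1→1.25]: (34.39+37.96)/2 × 0.25 = 9.04375
  [1.25→2.25]: (37.96+42.33)/2 × 1 = 40.145
  [2.25→4.25]: (42.33+33.32)/2 × 2 = 75.65
  [4.25→10.25]: (33.32+9.21)/2 × 6 = 127.59
  Sum = 269.62375 µg/mL·h
Tail: C_last/k_e = 9.21/0.227 = 40.573
AUC_0→∞ (subcutaneous injection) = 269.62375 + 40.573 = 310.19675 µg/mL·h
F = (AUC_ev/D_ev)/(AUC_iv/D_iv) = (310.19675/75)/(482/50) = 4.13596/9.64 = 0.4290

F = 0.43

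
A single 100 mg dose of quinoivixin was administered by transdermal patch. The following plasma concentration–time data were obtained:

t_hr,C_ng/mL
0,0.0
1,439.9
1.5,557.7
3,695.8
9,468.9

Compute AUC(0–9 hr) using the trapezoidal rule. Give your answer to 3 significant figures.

Trapezoidal AUC_0→9:
  [0→1]: (0.0+439.9)/2 × 1 = 219.95
  [1→1.5]: (439.9+557.7)/2 × 0.5 = 249.4
  [1.5→3]: (557.7+695.8)/2 × 1.5 = 940.125
  [3→9]: (695.8+468.9)/2 × 6 = 3494.1
  Sum = 4903.575 ng/mL·hr

AUC = 4900 ng/mL·hr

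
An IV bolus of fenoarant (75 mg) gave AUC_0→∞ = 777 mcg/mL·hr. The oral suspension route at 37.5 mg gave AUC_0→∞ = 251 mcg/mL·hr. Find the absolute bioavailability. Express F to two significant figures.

F = (AUC_ev / D_ev) / (AUC_iv / D_iv)
  = (251/37.5) / (777/75)
  = 6.69333 / 10.36 = 0.6461

F = 0.65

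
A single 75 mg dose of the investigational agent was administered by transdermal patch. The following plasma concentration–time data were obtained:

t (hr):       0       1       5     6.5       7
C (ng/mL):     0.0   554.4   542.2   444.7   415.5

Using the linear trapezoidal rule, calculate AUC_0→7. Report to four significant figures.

AUC = 3426 ng/mL·hr

Trapezoidal AUC_0→7:
  [0→1]: (0.0+554.4)/2 × 1 = 277.2
  [1→5]: (554.4+542.2)/2 × 4 = 2193.2
  [5→6.5]: (542.2+444.7)/2 × 1.5 = 740.175
  [6.5→7]: (444.7+415.5)/2 × 0.5 = 215.05
  Sum = 3425.625 ng/mL·hr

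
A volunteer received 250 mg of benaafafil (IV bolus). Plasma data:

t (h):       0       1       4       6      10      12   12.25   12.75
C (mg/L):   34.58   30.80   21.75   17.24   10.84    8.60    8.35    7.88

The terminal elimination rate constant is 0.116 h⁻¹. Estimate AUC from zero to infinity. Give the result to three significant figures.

Trapezoidal AUC_0→12.75:
  [0→1]: (34.58+30.80)/2 × 1 = 32.69
  [1→4]: (30.80+21.75)/2 × 3 = 78.825
  [4→6]: (21.75+17.24)/2 × 2 = 38.99
  [6→10]: (17.24+10.84)/2 × 4 = 56.16
  [10→12]: (10.84+8.60)/2 × 2 = 19.44
  [12→12.25]: (8.60+8.35)/2 × 0.25 = 2.11875
  [12.25→12.75]: (8.35+7.88)/2 × 0.5 = 4.0575
  Sum = 232.28125 mg/L·h
Extrapolated tail: C_last / k_e = 7.88 / 0.116 = 67.931
AUC_0→∞ = 232.28125 + 67.931 = 300.21225 mg/L·h

AUC = 300 mg/L·h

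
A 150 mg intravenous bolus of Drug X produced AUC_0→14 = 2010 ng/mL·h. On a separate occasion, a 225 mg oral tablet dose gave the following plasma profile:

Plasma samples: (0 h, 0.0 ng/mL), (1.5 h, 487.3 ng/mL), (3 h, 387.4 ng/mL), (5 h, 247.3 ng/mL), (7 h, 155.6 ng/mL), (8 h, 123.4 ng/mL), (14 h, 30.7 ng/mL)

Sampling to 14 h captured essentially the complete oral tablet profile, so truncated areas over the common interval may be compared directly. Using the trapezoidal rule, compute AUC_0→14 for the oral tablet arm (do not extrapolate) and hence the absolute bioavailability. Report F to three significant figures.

F = 0.883

Trapezoidal AUC_0→14 (oral tablet):
  [0→1.5]: (0.0+487.3)/2 × 1.5 = 365.475
  [1.5→3]: (487.3+387.4)/2 × 1.5 = 656.025
  [3→5]: (387.4+247.3)/2 × 2 = 634.7
  [5→7]: (247.3+155.6)/2 × 2 = 402.9
  [7→8]: (155.6+123.4)/2 × 1 = 139.5
  [8→14]: (123.4+30.7)/2 × 6 = 462.3
  Sum = 2660.9 ng/mL·h
F = (AUC_ev/D_ev)/(AUC_iv/D_iv) = (2660.9/225)/(2010/150) = 11.8262/13.4 = 0.8826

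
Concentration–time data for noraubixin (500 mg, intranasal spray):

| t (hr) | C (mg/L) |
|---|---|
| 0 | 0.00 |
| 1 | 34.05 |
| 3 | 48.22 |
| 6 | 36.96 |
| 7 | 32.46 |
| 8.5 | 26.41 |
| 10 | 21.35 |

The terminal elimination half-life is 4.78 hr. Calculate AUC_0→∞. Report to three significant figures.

Trapezoidal AUC_0→10:
  [0→1]: (0.00+34.05)/2 × 1 = 17.025
  [1→3]: (34.05+48.22)/2 × 2 = 82.27
  [3→6]: (48.22+36.96)/2 × 3 = 127.77
  [6→7]: (36.96+32.46)/2 × 1 = 34.71
  [7→8.5]: (32.46+26.41)/2 × 1.5 = 44.1525
  [8.5→10]: (26.41+21.35)/2 × 1.5 = 35.82
  Sum = 341.7475 mg/L·hr
k_e = ln2 / t½ = 0.693147 / 4.78 = 0.1450 hr^-1
Extrapolated tail: C_last / k_e = 21.35 / 0.145 = 147.241
AUC_0→∞ = 341.7475 + 147.241 = 488.9885 mg/L·hr

AUC = 489 mg/L·hr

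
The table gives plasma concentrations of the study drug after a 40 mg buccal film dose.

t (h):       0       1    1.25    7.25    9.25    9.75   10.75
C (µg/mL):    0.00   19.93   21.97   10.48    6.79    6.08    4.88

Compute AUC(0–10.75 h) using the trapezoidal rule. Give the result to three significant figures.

AUC = 139 µg/mL·h

Trapezoidal AUC_0→10.75:
  [0→1]: (0.00+19.93)/2 × 1 = 9.965
  [1→1.25]: (19.93+21.97)/2 × 0.25 = 5.2375
  [1.25→7.25]: (21.97+10.48)/2 × 6 = 97.35
  [7.25→9.25]: (10.48+6.79)/2 × 2 = 17.27
  [9.25→9.75]: (6.79+6.08)/2 × 0.5 = 3.2175
  [9.75→10.75]: (6.08+4.88)/2 × 1 = 5.48
  Sum = 138.52 µg/mL·h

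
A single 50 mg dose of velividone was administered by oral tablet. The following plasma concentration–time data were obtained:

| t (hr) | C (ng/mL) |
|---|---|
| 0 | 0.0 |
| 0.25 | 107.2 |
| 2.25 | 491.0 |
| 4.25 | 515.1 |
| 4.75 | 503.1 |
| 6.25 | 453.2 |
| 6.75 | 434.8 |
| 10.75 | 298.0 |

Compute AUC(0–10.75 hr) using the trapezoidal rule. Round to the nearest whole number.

Trapezoidal AUC_0→10.75:
  [0→0.25]: (0.0+107.2)/2 × 0.25 = 13.4
  [0.25→2.25]: (107.2+491.0)/2 × 2 = 598.2
  [2.25→4.25]: (491.0+515.1)/2 × 2 = 1006.1
  [4.25→4.75]: (515.1+503.1)/2 × 0.5 = 254.55
  [4.75→6.25]: (503.1+453.2)/2 × 1.5 = 717.225
  [6.25→6.75]: (453.2+434.8)/2 × 0.5 = 222.0
  [6.75→10.75]: (434.8+298.0)/2 × 4 = 1465.6
  Sum = 4277.075 ng/mL·hr

AUC = 4277 ng/mL·hr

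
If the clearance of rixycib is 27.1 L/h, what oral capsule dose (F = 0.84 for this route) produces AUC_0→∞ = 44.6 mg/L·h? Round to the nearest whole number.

Dose = 1439 mg

Dose = CL × AUC_0→∞ / F
     = 27.1 × 44.6 / 0.84 = 1438.88 mg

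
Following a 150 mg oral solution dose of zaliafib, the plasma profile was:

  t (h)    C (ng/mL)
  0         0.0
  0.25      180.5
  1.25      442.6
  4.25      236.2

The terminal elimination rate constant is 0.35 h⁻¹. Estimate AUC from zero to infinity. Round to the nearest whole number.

AUC = 2027 ng/mL·h

Trapezoidal AUC_0→4.25:
  [0→0.25]: (0.0+180.5)/2 × 0.25 = 22.5625
  [0.25→1.25]: (180.5+442.6)/2 × 1 = 311.55
  [1.25→4.25]: (442.6+236.2)/2 × 3 = 1018.2
  Sum = 1352.3125 ng/mL·h
Extrapolated tail: C_last / k_e = 236.2 / 0.35 = 674.857
AUC_0→∞ = 1352.3125 + 674.857 = 2027.1695 ng/mL·h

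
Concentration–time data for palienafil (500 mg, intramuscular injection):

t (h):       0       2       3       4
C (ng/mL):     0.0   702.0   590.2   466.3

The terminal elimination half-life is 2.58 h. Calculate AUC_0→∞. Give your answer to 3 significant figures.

AUC = 3610 ng/mL·h

Trapezoidal AUC_0→4:
  [0→2]: (0.0+702.0)/2 × 2 = 702.0
  [2→3]: (702.0+590.2)/2 × 1 = 646.1
  [3→4]: (590.2+466.3)/2 × 1 = 528.25
  Sum = 1876.35 ng/mL·h
k_e = ln2 / t½ = 0.693147 / 2.58 = 0.2687 h^-1
Extrapolated tail: C_last / k_e = 466.3 / 0.2687 = 1735.393
AUC_0→∞ = 1876.35 + 1735.393 = 3611.743 ng/mL·h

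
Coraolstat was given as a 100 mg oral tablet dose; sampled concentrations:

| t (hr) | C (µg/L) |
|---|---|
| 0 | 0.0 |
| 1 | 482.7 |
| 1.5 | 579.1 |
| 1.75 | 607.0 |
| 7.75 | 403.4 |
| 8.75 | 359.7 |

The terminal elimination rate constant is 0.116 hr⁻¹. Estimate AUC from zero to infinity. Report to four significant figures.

AUC = 7169 µg/L·hr

Trapezoidal AUC_0→8.75:
  [0→1]: (0.0+482.7)/2 × 1 = 241.35
  [1→1.5]: (482.7+579.1)/2 × 0.5 = 265.45
  [1.5→1.75]: (579.1+607.0)/2 × 0.25 = 148.2625
  [1.75→7.75]: (607.0+403.4)/2 × 6 = 3031.2
  [7.75→8.75]: (403.4+359.7)/2 × 1 = 381.55
  Sum = 4067.8125 µg/L·hr
Extrapolated tail: C_last / k_e = 359.7 / 0.116 = 3100.862
AUC_0→∞ = 4067.8125 + 3100.862 = 7168.6745 µg/L·hr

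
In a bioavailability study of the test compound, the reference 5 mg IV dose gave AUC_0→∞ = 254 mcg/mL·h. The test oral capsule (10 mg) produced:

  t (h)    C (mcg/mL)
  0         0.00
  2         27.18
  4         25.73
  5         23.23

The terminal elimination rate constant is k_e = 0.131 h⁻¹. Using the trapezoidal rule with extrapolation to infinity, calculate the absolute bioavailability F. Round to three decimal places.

Trapezoidal AUC_0→5 (oral capsule):
  [0→2]: (0.00+27.18)/2 × 2 = 27.18
  [2→4]: (27.18+25.73)/2 × 2 = 52.91
  [4→5]: (25.73+23.23)/2 × 1 = 24.48
  Sum = 104.57 mcg/mL·h
Tail: C_last/k_e = 23.23/0.131 = 177.328
AUC_0→∞ (oral capsule) = 104.57 + 177.328 = 281.898 mcg/mL·h
F = (AUC_ev/D_ev)/(AUC_iv/D_iv) = (281.898/10)/(254/5) = 28.1898/50.8 = 0.5549

F = 0.555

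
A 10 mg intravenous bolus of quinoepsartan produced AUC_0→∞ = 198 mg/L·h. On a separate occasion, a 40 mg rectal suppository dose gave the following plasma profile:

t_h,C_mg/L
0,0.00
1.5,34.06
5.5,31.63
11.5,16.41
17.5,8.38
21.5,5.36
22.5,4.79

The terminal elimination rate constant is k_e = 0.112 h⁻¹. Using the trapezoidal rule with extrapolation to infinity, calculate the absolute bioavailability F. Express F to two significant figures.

Trapezoidal AUC_0→22.5 (rectal suppository):
  [0→1.5]: (0.00+34.06)/2 × 1.5 = 25.545
  [1.5→5.5]: (34.06+31.63)/2 × 4 = 131.38
  [5.5→11.5]: (31.63+16.41)/2 × 6 = 144.12
  [11.5→17.5]: (16.41+8.38)/2 × 6 = 74.37
  [17.5→21.5]: (8.38+5.36)/2 × 4 = 27.48
  [21.5→22.5]: (5.36+4.79)/2 × 1 = 5.075
  Sum = 407.97 mg/L·h
Tail: C_last/k_e = 4.79/0.112 = 42.768
AUC_0→∞ (rectal suppository) = 407.97 + 42.768 = 450.738 mg/L·h
F = (AUC_ev/D_ev)/(AUC_iv/D_iv) = (450.738/40)/(198/10) = 11.26845/19.8 = 0.5691

F = 0.57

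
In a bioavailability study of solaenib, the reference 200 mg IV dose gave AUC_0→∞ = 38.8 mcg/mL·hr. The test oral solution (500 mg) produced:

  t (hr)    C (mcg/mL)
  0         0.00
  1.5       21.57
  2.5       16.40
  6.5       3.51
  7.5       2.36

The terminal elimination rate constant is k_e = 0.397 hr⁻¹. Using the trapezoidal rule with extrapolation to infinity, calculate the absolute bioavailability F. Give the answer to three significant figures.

F = 0.865

Trapezoidal AUC_0→7.5 (oral solution):
  [0→1.5]: (0.00+21.57)/2 × 1.5 = 16.1775
  [1.5→2.5]: (21.57+16.40)/2 × 1 = 18.985
  [2.5→6.5]: (16.40+3.51)/2 × 4 = 39.82
  [6.5→7.5]: (3.51+2.36)/2 × 1 = 2.935
  Sum = 77.9175 mcg/mL·hr
Tail: C_last/k_e = 2.36/0.397 = 5.945
AUC_0→∞ (oral solution) = 77.9175 + 5.945 = 83.8625 mcg/mL·hr
F = (AUC_ev/D_ev)/(AUC_iv/D_iv) = (83.8625/500)/(38.8/200) = 0.167725/0.194 = 0.8646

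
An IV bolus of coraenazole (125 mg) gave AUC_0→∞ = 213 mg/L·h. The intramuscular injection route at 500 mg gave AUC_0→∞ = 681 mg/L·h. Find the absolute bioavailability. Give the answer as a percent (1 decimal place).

F = (AUC_ev / D_ev) / (AUC_iv / D_iv)
  = (681/500) / (213/125)
  = 1.362 / 1.704 = 0.7993
  = 79.93%

F = 79.9%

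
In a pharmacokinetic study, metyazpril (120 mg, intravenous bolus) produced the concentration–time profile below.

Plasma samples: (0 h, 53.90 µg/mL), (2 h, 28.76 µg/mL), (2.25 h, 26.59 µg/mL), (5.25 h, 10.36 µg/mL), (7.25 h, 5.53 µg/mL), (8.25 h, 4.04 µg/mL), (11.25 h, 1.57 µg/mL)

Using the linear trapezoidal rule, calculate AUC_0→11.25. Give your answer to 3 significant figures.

Trapezoidal AUC_0→11.25:
  [0→2]: (53.90+28.76)/2 × 2 = 82.66
  [2→2.25]: (28.76+26.59)/2 × 0.25 = 6.91875
  [2.25→5.25]: (26.59+10.36)/2 × 3 = 55.425
  [5.25→7.25]: (10.36+5.53)/2 × 2 = 15.89
  [7.25→8.25]: (5.53+4.04)/2 × 1 = 4.785
  [8.25→11.25]: (4.04+1.57)/2 × 3 = 8.415
  Sum = 174.09375 µg/mL·h

AUC = 174 µg/mL·h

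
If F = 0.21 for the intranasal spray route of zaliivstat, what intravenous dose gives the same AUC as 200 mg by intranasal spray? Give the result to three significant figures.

D_iv = 42.0 mg

Systemic exposure from an extravascular dose = F × D_ev, so the equivalent IV dose is F × D_ev.
D_iv = F × D_ev = 0.21 × 200 = 42 mg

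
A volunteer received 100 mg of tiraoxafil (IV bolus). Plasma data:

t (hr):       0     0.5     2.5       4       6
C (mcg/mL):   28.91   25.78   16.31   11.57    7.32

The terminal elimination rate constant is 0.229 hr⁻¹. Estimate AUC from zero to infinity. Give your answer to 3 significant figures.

AUC = 128 mcg/mL·hr

Trapezoidal AUC_0→6:
  [0→0.5]: (28.91+25.78)/2 × 0.5 = 13.6725
  [0.5→2.5]: (25.78+16.31)/2 × 2 = 42.09
  [2.5→4]: (16.31+11.57)/2 × 1.5 = 20.91
  [4→6]: (11.57+7.32)/2 × 2 = 18.89
  Sum = 95.5625 mcg/mL·hr
Extrapolated tail: C_last / k_e = 7.32 / 0.229 = 31.965
AUC_0→∞ = 95.5625 + 31.965 = 127.5275 mcg/mL·hr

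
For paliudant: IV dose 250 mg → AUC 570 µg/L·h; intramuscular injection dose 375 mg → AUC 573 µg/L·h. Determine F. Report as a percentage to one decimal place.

F = 67.0%

F = (AUC_ev / D_ev) / (AUC_iv / D_iv)
  = (573/375) / (570/250)
  = 1.528 / 2.28 = 0.6702
  = 67.02%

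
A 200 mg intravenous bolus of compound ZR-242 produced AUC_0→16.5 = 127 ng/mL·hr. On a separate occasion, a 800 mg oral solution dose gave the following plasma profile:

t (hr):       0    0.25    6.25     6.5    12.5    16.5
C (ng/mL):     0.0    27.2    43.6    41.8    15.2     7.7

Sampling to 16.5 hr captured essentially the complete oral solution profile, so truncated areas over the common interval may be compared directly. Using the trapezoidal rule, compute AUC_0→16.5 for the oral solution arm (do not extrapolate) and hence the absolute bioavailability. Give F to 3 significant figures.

F = 0.873

Trapezoidal AUC_0→16.5 (oral solution):
  [0→0.25]: (0.0+27.2)/2 × 0.25 = 3.4
  [0.25→6.25]: (27.2+43.6)/2 × 6 = 212.4
  [6.25→6.5]: (43.6+41.8)/2 × 0.25 = 10.675
  [6.5→12.5]: (41.8+15.2)/2 × 6 = 171.0
  [12.5→16.5]: (15.2+7.7)/2 × 4 = 45.8
  Sum = 443.275 ng/mL·hr
F = (AUC_ev/D_ev)/(AUC_iv/D_iv) = (443.275/800)/(127/200) = 0.55409375/0.635 = 0.8726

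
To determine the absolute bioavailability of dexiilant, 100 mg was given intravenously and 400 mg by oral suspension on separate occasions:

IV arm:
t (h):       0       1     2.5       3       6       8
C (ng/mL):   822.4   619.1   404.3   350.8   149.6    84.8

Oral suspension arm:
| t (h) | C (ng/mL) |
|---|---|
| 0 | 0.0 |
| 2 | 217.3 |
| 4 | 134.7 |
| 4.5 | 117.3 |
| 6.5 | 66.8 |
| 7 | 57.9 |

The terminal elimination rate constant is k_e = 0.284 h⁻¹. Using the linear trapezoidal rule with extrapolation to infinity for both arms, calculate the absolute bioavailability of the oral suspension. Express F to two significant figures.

F = 0.089

Trapezoidal AUC_0→8 (IV):
  [0→1]: (822.4+619.1)/2 × 1 = 720.75
  [1→2.5]: (619.1+404.3)/2 × 1.5 = 767.55
  [2.5→3]: (404.3+350.8)/2 × 0.5 = 188.775
  [3→6]: (350.8+149.6)/2 × 3 = 750.6
  [6→8]: (149.6+84.8)/2 × 2 = 234.4
  Sum = 2662.075 ng/mL·h
IV tail: 84.8/0.284 = 298.592; AUC_iv,0→∞ = 2662.075 + 298.592 = 2960.667 ng/mL·h
Trapezoidal AUC_0→7 (oral suspension):
  [0→2]: (0.0+217.3)/2 × 2 = 217.3
  [2→4]: (217.3+134.7)/2 × 2 = 352.0
  [4→4.5]: (134.7+117.3)/2 × 0.5 = 63.0
  [4.5→6.5]: (117.3+66.8)/2 × 2 = 184.1
  [6.5→7]: (66.8+57.9)/2 × 0.5 = 31.175
  Sum = 847.575 ng/mL·h
oral suspension tail: 57.9/0.284 = 203.873; AUC_ev,0→∞ = 847.575 + 203.873 = 1051.448 ng/mL·h
F = (AUC_ev/D_ev)/(AUC_iv/D_iv) = (1051.448/400)/(2960.667/100) = 2.62862/29.60667 = 0.0888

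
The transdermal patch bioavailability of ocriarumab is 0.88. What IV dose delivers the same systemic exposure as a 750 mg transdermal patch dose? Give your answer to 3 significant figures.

Systemic exposure from an extravascular dose = F × D_ev, so the equivalent IV dose is F × D_ev.
D_iv = F × D_ev = 0.88 × 750 = 660 mg

D_iv = 660 mg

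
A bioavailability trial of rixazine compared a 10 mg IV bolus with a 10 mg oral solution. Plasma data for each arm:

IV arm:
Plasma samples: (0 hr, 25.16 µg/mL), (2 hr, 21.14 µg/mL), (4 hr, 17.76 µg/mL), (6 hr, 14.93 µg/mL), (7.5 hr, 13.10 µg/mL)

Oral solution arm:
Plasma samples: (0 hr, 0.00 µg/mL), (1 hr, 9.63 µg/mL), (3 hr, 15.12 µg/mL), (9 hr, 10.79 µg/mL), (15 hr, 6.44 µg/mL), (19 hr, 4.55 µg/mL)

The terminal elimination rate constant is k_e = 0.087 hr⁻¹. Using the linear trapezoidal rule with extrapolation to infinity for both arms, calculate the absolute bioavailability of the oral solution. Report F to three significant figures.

Trapezoidal AUC_0→7.5 (IV):
  [0→2]: (25.16+21.14)/2 × 2 = 46.3
  [2→4]: (21.14+17.76)/2 × 2 = 38.9
  [4→6]: (17.76+14.93)/2 × 2 = 32.69
  [6→7.5]: (14.93+13.10)/2 × 1.5 = 21.0225
  Sum = 138.9125 µg/mL·hr
IV tail: 13.10/0.087 = 150.575; AUC_iv,0→∞ = 138.9125 + 150.575 = 289.4875 µg/mL·hr
Trapezoidal AUC_0→19 (oral solution):
  [0→1]: (0.00+9.63)/2 × 1 = 4.815
  [1→3]: (9.63+15.12)/2 × 2 = 24.75
  [3→9]: (15.12+10.79)/2 × 6 = 77.73
  [9→15]: (10.79+6.44)/2 × 6 = 51.69
  [15→19]: (6.44+4.55)/2 × 4 = 21.98
  Sum = 180.965 µg/mL·hr
oral solution tail: 4.55/0.087 = 52.299; AUC_ev,0→∞ = 180.965 + 52.299 = 233.264 µg/mL·hr
F = (AUC_ev/D_ev)/(AUC_iv/D_iv) = (233.264/10)/(289.4875/10) = 23.3264/28.94875 = 0.8058

F = 0.806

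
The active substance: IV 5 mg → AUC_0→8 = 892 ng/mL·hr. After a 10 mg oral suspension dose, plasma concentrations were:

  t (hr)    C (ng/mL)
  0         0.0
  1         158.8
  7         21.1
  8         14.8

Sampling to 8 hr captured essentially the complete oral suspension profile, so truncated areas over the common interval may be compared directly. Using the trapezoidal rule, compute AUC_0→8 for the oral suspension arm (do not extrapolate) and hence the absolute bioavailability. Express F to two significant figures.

Trapezoidal AUC_0→8 (oral suspension):
  [0→1]: (0.0+158.8)/2 × 1 = 79.4
  [1→7]: (158.8+21.1)/2 × 6 = 539.7
  [7→8]: (21.1+14.8)/2 × 1 = 17.95
  Sum = 637.05 ng/mL·hr
F = (AUC_ev/D_ev)/(AUC_iv/D_iv) = (637.05/10)/(892/5) = 63.705/178.4 = 0.3571

F = 0.36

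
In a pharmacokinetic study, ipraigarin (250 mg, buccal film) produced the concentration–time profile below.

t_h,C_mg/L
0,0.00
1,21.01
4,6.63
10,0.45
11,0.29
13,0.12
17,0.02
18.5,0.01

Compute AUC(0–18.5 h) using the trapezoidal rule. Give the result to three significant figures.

AUC = 74.3 mg/L·h

Trapezoidal AUC_0→18.5:
  [0→1]: (0.00+21.01)/2 × 1 = 10.505
  [1→4]: (21.01+6.63)/2 × 3 = 41.46
  [4→10]: (6.63+0.45)/2 × 6 = 21.24
  [10→11]: (0.45+0.29)/2 × 1 = 0.37
  [11→13]: (0.29+0.12)/2 × 2 = 0.41
  [13→17]: (0.12+0.02)/2 × 4 = 0.28
  [17→18.5]: (0.02+0.01)/2 × 1.5 = 0.0225
  Sum = 74.2875 mg/L·h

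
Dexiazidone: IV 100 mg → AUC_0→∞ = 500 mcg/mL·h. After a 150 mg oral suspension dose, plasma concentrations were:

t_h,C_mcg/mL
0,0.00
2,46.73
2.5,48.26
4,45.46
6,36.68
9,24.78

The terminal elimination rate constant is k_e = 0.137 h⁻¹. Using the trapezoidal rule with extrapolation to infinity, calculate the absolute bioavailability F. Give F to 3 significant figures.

F = 0.661

Trapezoidal AUC_0→9 (oral suspension):
  [0→2]: (0.00+46.73)/2 × 2 = 46.73
  [2→2.5]: (46.73+48.26)/2 × 0.5 = 23.7475
  [2.5→4]: (48.26+45.46)/2 × 1.5 = 70.29
  [4→6]: (45.46+36.68)/2 × 2 = 82.14
  [6→9]: (36.68+24.78)/2 × 3 = 92.19
  Sum = 315.0975 mcg/mL·h
Tail: C_last/k_e = 24.78/0.137 = 180.876
AUC_0→∞ (oral suspension) = 315.0975 + 180.876 = 495.9735 mcg/mL·h
F = (AUC_ev/D_ev)/(AUC_iv/D_iv) = (495.9735/150)/(500/100) = 3.30649/5 = 0.6613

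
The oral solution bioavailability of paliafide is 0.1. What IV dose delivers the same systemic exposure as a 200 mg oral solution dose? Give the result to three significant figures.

D_iv = 20.0 mg

Systemic exposure from an extravascular dose = F × D_ev, so the equivalent IV dose is F × D_ev.
D_iv = F × D_ev = 0.1 × 200 = 20 mg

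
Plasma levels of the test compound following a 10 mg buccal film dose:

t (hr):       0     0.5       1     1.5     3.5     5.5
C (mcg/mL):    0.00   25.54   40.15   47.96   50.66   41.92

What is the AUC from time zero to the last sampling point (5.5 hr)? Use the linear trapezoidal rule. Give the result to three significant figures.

AUC = 236 mcg/mL·hr

Trapezoidal AUC_0→5.5:
  [0→0.5]: (0.00+25.54)/2 × 0.5 = 6.385
  [0.5→1]: (25.54+40.15)/2 × 0.5 = 16.4225
  [1→1.5]: (40.15+47.96)/2 × 0.5 = 22.0275
  [1.5→3.5]: (47.96+50.66)/2 × 2 = 98.62
  [3.5→5.5]: (50.66+41.92)/2 × 2 = 92.58
  Sum = 236.035 mcg/mL·hr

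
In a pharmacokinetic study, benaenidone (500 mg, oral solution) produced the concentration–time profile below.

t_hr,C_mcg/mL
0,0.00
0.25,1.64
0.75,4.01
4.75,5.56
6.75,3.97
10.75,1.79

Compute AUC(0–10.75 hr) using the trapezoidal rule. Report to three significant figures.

Trapezoidal AUC_0→10.75:
  [0→0.25]: (0.00+1.64)/2 × 0.25 = 0.205
  [0.25→0.75]: (1.64+4.01)/2 × 0.5 = 1.4125
  [0.75→4.75]: (4.01+5.56)/2 × 4 = 19.14
  [4.75→6.75]: (5.56+3.97)/2 × 2 = 9.53
  [6.75→10.75]: (3.97+1.79)/2 × 4 = 11.52
  Sum = 41.8075 mcg/mL·hr

AUC = 41.8 mcg/mL·hr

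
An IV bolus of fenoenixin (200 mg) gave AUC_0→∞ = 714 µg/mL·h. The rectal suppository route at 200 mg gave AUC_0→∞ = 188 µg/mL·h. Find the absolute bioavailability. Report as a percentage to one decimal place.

F = (AUC_ev / D_ev) / (AUC_iv / D_iv)
  = (188/200) / (714/200)
  = 0.94 / 3.57 = 0.2633
  = 26.33%

F = 26.3%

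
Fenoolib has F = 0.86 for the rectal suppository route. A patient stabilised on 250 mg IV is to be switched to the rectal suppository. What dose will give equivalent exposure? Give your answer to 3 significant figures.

D_rectal = 291 mg

For equal systemic exposure: F × D_ev = D_iv
D_ev = D_iv / F = 250 / 0.86 = 290.698 mg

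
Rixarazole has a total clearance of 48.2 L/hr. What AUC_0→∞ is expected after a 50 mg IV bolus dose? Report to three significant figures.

AUC_0→∞ = Dose_iv / CL
        = 50 / 48.2 = 1.03734 mg/L·hr

AUC = 1.04 mg/L·hr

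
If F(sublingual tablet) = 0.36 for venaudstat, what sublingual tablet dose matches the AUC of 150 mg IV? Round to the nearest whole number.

D_sublingual = 417 mg

For equal systemic exposure: F × D_ev = D_iv
D_ev = D_iv / F = 150 / 0.36 = 416.667 mg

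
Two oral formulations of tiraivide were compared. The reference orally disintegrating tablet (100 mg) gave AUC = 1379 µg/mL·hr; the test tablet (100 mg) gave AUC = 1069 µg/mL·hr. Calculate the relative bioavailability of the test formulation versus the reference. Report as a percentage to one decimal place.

F_rel = 77.5%

F_rel = (AUC_test/D_test) / (AUC_ref/D_ref)
      = (1069/100) / (1379/100)
      = 10.69 / 13.79 = 0.7752 = 77.52%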